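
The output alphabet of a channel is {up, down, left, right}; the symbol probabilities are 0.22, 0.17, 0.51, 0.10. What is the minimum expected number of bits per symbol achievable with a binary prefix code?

1.76 bits/symbol

Repeatedly combine the two least-probable nodes; the expected code length is the sum of the merged weights.
merge 1/10 + 17/100 → 27/100
merge 11/50 + 27/100 → 49/100
merge 49/100 + 51/100 → 1
L = 27/100 + 49/100 + 1 = 44/25 = 1.76 bits/symbol.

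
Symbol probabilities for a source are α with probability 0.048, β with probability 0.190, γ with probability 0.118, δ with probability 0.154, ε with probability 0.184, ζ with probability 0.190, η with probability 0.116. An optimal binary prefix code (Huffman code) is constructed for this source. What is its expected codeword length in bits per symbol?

2.784 bits/symbol

Repeatedly combine the two least-probable nodes; the expected code length is the sum of the merged weights.
merge 6/125 + 29/250 → 41/250
merge 59/500 + 77/500 → 34/125
merge 41/250 + 23/125 → 87/250
merge 19/100 + 19/100 → 19/50
merge 34/125 + 87/250 → 31/50
merge 19/50 + 31/50 → 1
L = 41/250 + 34/125 + 87/250 + 19/50 + 31/50 + 1 = 348/125 = 2.784 bits/symbol.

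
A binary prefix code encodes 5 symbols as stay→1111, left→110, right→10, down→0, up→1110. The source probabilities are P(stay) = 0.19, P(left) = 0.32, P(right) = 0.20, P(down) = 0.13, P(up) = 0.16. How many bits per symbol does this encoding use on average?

2.89 bits/symbol

L̄ = Σ pᵢ·ℓᵢ = 0.19·4 + 0.32·3 + 0.20·2 + 0.13·1 + 0.16·4 = 2.89 bits/symbol.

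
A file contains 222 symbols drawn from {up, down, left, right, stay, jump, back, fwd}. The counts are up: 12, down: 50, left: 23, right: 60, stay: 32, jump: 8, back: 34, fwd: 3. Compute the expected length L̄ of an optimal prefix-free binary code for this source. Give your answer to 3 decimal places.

2.658 bits/symbol

Probabilities are the counts divided by 222.
Repeatedly combine the two least-probable nodes; the expected code length is the sum of the merged weights.
merge 1/74 + 4/111 → 11/222
merge 11/222 + 2/37 → 23/222
merge 23/222 + 23/222 → 23/111
merge 16/111 + 17/111 → 11/37
merge 23/111 + 25/111 → 16/37
merge 10/37 + 11/37 → 21/37
merge 16/37 + 21/37 → 1
L = 11/222 + 23/222 + 23/111 + 11/37 + 16/37 + 21/37 + 1 = 295/111 ≈ 2.658 bits/symbol.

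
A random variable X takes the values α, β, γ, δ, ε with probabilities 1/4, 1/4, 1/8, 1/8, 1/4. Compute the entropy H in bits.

2.25 bits

Each probability is a power of 1/2, so log₂(1/p) is an integer.
H = Σ p·log₂(1/p) = 1/4·2 + 1/4·2 + 1/8·3 + 1/8·3 + 1/4·2 = 2.25 bits.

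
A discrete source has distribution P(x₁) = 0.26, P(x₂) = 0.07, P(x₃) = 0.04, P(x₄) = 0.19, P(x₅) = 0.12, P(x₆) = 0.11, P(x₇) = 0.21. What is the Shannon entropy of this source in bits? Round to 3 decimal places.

2.605 bits

H = −Σ pᵢ log₂ pᵢ.
−0.26·log₂(0.26) = 0.5053
−0.07·log₂(0.07) = 0.2686
−0.04·log₂(0.04) = 0.1858
−0.19·log₂(0.19) = 0.4552
−0.12·log₂(0.12) = 0.3671
−0.11·log₂(0.11) = 0.3503
−0.21·log₂(0.21) = 0.4728
Sum ≈ 2.6050 → 2.605 bits.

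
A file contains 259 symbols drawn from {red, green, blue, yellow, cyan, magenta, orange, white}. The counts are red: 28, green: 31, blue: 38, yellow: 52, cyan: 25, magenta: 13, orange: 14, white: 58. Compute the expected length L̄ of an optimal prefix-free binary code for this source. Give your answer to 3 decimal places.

Probabilities are the counts divided by 259.
Repeatedly combine the two least-probable nodes; the expected code length is the sum of the merged weights.
merge 13/259 + 2/37 → 27/259
merge 25/259 + 27/259 → 52/259
merge 4/37 + 31/259 → 59/259
merge 38/259 + 52/259 → 90/259
merge 52/259 + 58/259 → 110/259
merge 59/259 + 90/259 → 149/259
merge 110/259 + 149/259 → 1
L = 27/259 + 52/259 + 59/259 + 90/259 + 110/259 + 149/259 + 1 = 746/259 ≈ 2.880 bits/symbol.

2.880 bits/symbol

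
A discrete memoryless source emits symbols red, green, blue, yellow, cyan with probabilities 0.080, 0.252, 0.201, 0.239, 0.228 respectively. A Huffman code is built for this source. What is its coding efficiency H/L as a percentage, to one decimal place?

Entropy H = −Σ p log₂ p ≈ 2.2377 bits.
Huffman merges: 2/25+201/1000→281/1000; 57/250+239/1000→467/1000; 63/250+281/1000→533/1000; 467/1000+533/1000→1. L = 2281/1000 ≈ 2.2810.
Efficiency = H/L = 2.2377/2.2810 = 98.1%.

98.1%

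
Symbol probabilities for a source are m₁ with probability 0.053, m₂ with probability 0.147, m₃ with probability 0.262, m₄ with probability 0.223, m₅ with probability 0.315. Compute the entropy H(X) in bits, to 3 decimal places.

H = −Σ pᵢ log₂ pᵢ.
−0.053·log₂(0.053) = 0.2246
−0.147·log₂(0.147) = 0.4066
−0.262·log₂(0.262) = 0.5063
−0.223·log₂(0.223) = 0.4828
−0.315·log₂(0.315) = 0.5250
Sum ≈ 2.1452 → 2.145 bits.

2.145 bits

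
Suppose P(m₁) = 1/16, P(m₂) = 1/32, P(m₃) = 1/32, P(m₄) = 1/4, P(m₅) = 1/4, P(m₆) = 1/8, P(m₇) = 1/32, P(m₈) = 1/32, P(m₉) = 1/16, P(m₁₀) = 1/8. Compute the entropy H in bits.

2.875 bits

Each probability is a power of 1/2, so log₂(1/p) is an integer.
H = Σ p·log₂(1/p) = 1/16·4 + 1/32·5 + 1/32·5 + 1/4·2 + 1/4·2 + 1/8·3 + 1/32·5 + 1/32·5 + 1/16·4 + 1/8·3 = 2.875 bits.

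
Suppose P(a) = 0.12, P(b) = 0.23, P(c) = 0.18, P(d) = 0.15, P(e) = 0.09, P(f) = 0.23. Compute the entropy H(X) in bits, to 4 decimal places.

2.5109 bits

H = −Σ pᵢ log₂ pᵢ.
−0.12·log₂(0.12) = 0.3671
−0.23·log₂(0.23) = 0.4877
−0.18·log₂(0.18) = 0.4453
−0.15·log₂(0.15) = 0.4105
−0.09·log₂(0.09) = 0.3127
−0.23·log₂(0.23) = 0.4877
Sum ≈ 2.5109 → 2.5109 bits.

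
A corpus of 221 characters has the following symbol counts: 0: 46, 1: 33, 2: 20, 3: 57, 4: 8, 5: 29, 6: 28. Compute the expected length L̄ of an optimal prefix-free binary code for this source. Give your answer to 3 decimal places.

2.661 bits/symbol

Probabilities are the counts divided by 221.
Repeatedly combine the two least-probable nodes; the expected code length is the sum of the merged weights.
merge 8/221 + 20/221 → 28/221
merge 28/221 + 28/221 → 56/221
merge 29/221 + 33/221 → 62/221
merge 46/221 + 56/221 → 6/13
merge 57/221 + 62/221 → 7/13
merge 6/13 + 7/13 → 1
L = 28/221 + 56/221 + 62/221 + 6/13 + 7/13 + 1 = 588/221 ≈ 2.661 bits/symbol.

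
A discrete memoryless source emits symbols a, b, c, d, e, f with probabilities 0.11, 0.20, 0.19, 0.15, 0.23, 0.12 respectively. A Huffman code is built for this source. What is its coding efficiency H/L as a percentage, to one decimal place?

98.6%

Entropy H = −Σ p log₂ p ≈ 2.5352 bits.
Huffman merges: 11/100+3/25→23/100; 3/20+19/100→17/50; 1/5+23/100→43/100; 23/100+17/50→57/100; 43/100+57/100→1. L = 257/100 ≈ 2.5700.
Efficiency = H/L = 2.5352/2.5700 = 98.6%.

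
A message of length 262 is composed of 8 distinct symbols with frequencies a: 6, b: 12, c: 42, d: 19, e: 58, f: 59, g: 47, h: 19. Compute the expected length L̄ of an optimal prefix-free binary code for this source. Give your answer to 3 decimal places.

Probabilities are the counts divided by 262.
Repeatedly combine the two least-probable nodes; the expected code length is the sum of the merged weights.
merge 3/131 + 6/131 → 9/131
merge 9/131 + 19/262 → 37/262
merge 19/262 + 37/262 → 28/131
merge 21/131 + 47/262 → 89/262
merge 28/131 + 29/131 → 57/131
merge 59/262 + 89/262 → 74/131
merge 57/131 + 74/131 → 1
L = 9/131 + 37/262 + 28/131 + 89/262 + 57/131 + 74/131 + 1 = 362/131 ≈ 2.763 bits/symbol.

2.763 bits/symbol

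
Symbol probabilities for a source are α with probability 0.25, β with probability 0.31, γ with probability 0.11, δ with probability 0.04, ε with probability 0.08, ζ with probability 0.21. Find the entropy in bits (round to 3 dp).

2.324 bits

H = −Σ pᵢ log₂ pᵢ.
−0.25·log₂(0.25) = 0.5000
−0.31·log₂(0.31) = 0.5238
−0.11·log₂(0.11) = 0.3503
−0.04·log₂(0.04) = 0.1858
−0.08·log₂(0.08) = 0.2915
−0.21·log₂(0.21) = 0.4728
Sum ≈ 2.3242 → 2.324 bits.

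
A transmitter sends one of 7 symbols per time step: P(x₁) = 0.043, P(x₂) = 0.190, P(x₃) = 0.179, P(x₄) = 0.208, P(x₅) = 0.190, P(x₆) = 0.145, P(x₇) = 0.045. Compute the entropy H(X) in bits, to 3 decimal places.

2.626 bits

H = −Σ pᵢ log₂ pᵢ.
−0.043·log₂(0.043) = 0.1952
−0.190·log₂(0.190) = 0.4552
−0.179·log₂(0.179) = 0.4443
−0.208·log₂(0.208) = 0.4712
−0.190·log₂(0.190) = 0.4552
−0.145·log₂(0.145) = 0.4040
−0.045·log₂(0.045) = 0.2013
Sum ≈ 2.6264 → 2.626 bits.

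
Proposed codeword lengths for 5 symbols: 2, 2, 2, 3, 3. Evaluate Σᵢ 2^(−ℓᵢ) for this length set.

1

With common denominator 2^3 = 8: Σ 2^(−ℓᵢ) = 2/8 + 2/8 + 2/8 + 1/8 + 1/8 = 8/8 = 1.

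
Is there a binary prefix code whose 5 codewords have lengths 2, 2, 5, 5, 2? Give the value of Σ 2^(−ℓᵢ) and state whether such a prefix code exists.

0.8125; yes

With common denominator 2^5 = 32: Σ 2^(−ℓᵢ) = 8/32 + 8/32 + 1/32 + 1/32 + 8/32 = 26/32 = 0.8125.
Kraft's inequality requires Σ ≤ 1; here Σ = 0.8125 ≤ 1, so such a prefix code exists.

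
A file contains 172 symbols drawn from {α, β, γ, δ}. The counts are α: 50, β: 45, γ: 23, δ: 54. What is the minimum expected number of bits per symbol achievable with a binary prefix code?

Probabilities are the counts divided by 172.
Repeatedly combine the two least-probable nodes; the expected code length is the sum of the merged weights.
merge 23/172 + 45/172 → 17/43
merge 25/86 + 27/86 → 26/43
merge 17/43 + 26/43 → 1
L = 17/43 + 26/43 + 1 = 2 bits/symbol.

2 bits/symbol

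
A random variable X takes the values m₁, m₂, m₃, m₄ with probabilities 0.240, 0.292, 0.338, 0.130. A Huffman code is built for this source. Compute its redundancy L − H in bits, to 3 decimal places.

Entropy H = −Σ p log₂ p ≈ 1.9243 bits.
Huffman merges: 13/100+6/25→37/100; 73/250+169/500→63/100; 37/100+63/100→1. L = 2 ≈ 2.0000.
L − H = 2.0000 − 1.9243 = 0.076 bits.

0.076 bits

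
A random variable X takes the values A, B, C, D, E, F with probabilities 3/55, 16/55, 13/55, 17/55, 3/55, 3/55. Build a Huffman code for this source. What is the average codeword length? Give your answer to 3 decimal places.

Repeatedly combine the two least-probable nodes; the expected code length is the sum of the merged weights.
merge 3/55 + 3/55 → 6/55
merge 3/55 + 6/55 → 9/55
merge 9/55 + 13/55 → 2/5
merge 16/55 + 17/55 → 3/5
merge 2/5 + 3/5 → 1
L = 6/55 + 9/55 + 2/5 + 3/5 + 1 = 25/11 ≈ 2.273 bits/symbol.

2.273 bits/symbol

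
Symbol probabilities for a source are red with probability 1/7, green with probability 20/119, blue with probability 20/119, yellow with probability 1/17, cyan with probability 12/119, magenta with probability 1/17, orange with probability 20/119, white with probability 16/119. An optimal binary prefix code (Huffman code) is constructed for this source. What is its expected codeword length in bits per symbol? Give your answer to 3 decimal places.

Repeatedly combine the two least-probable nodes; the expected code length is the sum of the merged weights.
merge 1/17 + 1/17 → 2/17
merge 12/119 + 2/17 → 26/119
merge 16/119 + 1/7 → 33/119
merge 20/119 + 20/119 → 40/119
merge 20/119 + 26/119 → 46/119
merge 33/119 + 40/119 → 73/119
merge 46/119 + 73/119 → 1
L = 2/17 + 26/119 + 33/119 + 40/119 + 46/119 + 73/119 + 1 = 351/119 ≈ 2.950 bits/symbol.

2.950 bits/symbol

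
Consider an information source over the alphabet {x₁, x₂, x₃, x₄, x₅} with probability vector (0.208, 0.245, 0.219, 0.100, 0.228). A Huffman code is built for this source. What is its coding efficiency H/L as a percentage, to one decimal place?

Entropy H = −Σ p log₂ p ≈ 2.2667 bits.
Huffman merges: 1/10+26/125→77/250; 219/1000+57/250→447/1000; 49/200+77/250→553/1000; 447/1000+553/1000→1. L = 577/250 ≈ 2.3080.
Efficiency = H/L = 2.2667/2.3080 = 98.2%.

98.2%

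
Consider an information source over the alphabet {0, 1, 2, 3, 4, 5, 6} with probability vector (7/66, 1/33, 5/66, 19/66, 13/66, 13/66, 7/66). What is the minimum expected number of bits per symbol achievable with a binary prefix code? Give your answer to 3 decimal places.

Repeatedly combine the two least-probable nodes; the expected code length is the sum of the merged weights.
merge 1/33 + 5/66 → 7/66
merge 7/66 + 7/66 → 7/33
merge 7/66 + 13/66 → 10/33
merge 13/66 + 7/33 → 9/22
merge 19/66 + 10/33 → 13/22
merge 9/22 + 13/22 → 1
L = 7/66 + 7/33 + 10/33 + 9/22 + 13/22 + 1 = 173/66 ≈ 2.621 bits/symbol.

2.621 bits/symbol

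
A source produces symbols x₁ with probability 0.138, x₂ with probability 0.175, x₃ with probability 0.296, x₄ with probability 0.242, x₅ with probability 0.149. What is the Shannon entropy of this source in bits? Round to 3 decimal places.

H = −Σ pᵢ log₂ pᵢ.
−0.138·log₂(0.138) = 0.3943
−0.175·log₂(0.175) = 0.4401
−0.296·log₂(0.296) = 0.5199
−0.242·log₂(0.242) = 0.4954
−0.149·log₂(0.149) = 0.4092
Sum ≈ 2.2588 → 2.259 bits.

2.259 bits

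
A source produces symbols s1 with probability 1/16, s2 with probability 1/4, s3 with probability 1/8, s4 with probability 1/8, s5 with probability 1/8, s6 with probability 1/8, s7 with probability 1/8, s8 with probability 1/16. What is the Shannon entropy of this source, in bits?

Each probability is a power of 1/2, so log₂(1/p) is an integer.
H = Σ p·log₂(1/p) = 1/16·4 + 1/4·2 + 1/8·3 + 1/8·3 + 1/8·3 + 1/8·3 + 1/8·3 + 1/16·4 = 2.875 bits.

2.875 bits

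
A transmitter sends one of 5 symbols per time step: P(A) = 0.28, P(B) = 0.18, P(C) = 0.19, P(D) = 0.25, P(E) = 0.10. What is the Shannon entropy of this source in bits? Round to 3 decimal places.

H = −Σ pᵢ log₂ pᵢ.
−0.28·log₂(0.28) = 0.5142
−0.18·log₂(0.18) = 0.4453
−0.19·log₂(0.19) = 0.4552
−0.25·log₂(0.25) = 0.5000
−0.10·log₂(0.10) = 0.3322
Sum ≈ 2.2469 → 2.247 bits.

2.247 bits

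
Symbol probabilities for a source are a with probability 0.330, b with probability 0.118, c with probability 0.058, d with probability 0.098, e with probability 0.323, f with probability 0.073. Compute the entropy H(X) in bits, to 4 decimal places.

H = −Σ pᵢ log₂ pᵢ.
−0.330·log₂(0.330) = 0.5278
−0.118·log₂(0.118) = 0.3638
−0.058·log₂(0.058) = 0.2383
−0.098·log₂(0.098) = 0.3284
−0.323·log₂(0.323) = 0.5266
−0.073·log₂(0.073) = 0.2756
Sum ≈ 2.2606 → 2.2606 bits.

2.2606 bits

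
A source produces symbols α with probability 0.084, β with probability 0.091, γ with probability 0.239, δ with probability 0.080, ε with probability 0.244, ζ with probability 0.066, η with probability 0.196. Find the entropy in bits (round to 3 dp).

2.616 bits

H = −Σ pᵢ log₂ pᵢ.
−0.084·log₂(0.084) = 0.3002
−0.091·log₂(0.091) = 0.3147
−0.239·log₂(0.239) = 0.4935
−0.080·log₂(0.080) = 0.2915
−0.244·log₂(0.244) = 0.4966
−0.066·log₂(0.066) = 0.2588
−0.196·log₂(0.196) = 0.4608
Sum ≈ 2.6160 → 2.616 bits.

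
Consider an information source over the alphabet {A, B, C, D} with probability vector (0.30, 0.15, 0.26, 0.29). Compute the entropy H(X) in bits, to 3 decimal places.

1.955 bits

H = −Σ pᵢ log₂ pᵢ.
−0.30·log₂(0.30) = 0.5211
−0.15·log₂(0.15) = 0.4105
−0.26·log₂(0.26) = 0.5053
−0.29·log₂(0.29) = 0.5179
Sum ≈ 1.9548 → 1.955 bits.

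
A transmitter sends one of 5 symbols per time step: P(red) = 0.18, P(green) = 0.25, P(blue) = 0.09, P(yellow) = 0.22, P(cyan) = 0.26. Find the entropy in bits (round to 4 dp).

2.2438 bits

H = −Σ pᵢ log₂ pᵢ.
−0.18·log₂(0.18) = 0.4453
−0.25·log₂(0.25) = 0.5000
−0.09·log₂(0.09) = 0.3127
−0.22·log₂(0.22) = 0.4806
−0.26·log₂(0.26) = 0.5053
Sum ≈ 2.2438 → 2.2438 bits.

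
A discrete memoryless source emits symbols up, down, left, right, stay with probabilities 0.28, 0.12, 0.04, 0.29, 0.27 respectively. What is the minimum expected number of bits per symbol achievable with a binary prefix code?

2.16 bits/symbol

Repeatedly combine the two least-probable nodes; the expected code length is the sum of the merged weights.
merge 1/25 + 3/25 → 4/25
merge 4/25 + 27/100 → 43/100
merge 7/25 + 29/100 → 57/100
merge 43/100 + 57/100 → 1
L = 4/25 + 43/100 + 57/100 + 1 = 54/25 = 2.16 bits/symbol.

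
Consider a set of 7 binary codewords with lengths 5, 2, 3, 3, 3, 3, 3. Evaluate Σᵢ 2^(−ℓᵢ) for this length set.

With common denominator 2^5 = 32: Σ 2^(−ℓᵢ) = 1/32 + 8/32 + 4/32 + 4/32 + 4/32 + 4/32 + 4/32 = 29/32 = 0.90625.

0.90625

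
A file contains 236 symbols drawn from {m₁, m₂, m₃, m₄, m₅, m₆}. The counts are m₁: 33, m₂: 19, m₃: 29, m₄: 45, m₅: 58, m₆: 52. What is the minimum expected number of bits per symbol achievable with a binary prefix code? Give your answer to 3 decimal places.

2.534 bits/symbol

Probabilities are the counts divided by 236.
Repeatedly combine the two least-probable nodes; the expected code length is the sum of the merged weights.
merge 19/236 + 29/236 → 12/59
merge 33/236 + 45/236 → 39/118
merge 12/59 + 13/59 → 25/59
merge 29/118 + 39/118 → 34/59
merge 25/59 + 34/59 → 1
L = 12/59 + 39/118 + 25/59 + 34/59 + 1 = 299/118 ≈ 2.534 bits/symbol.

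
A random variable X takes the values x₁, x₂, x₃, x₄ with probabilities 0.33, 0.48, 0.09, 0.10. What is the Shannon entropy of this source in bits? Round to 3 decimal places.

H = −Σ pᵢ log₂ pᵢ.
−0.33·log₂(0.33) = 0.5278
−0.48·log₂(0.48) = 0.5083
−0.09·log₂(0.09) = 0.3127
−0.10·log₂(0.10) = 0.3322
Sum ≈ 1.6809 → 1.681 bits.

1.681 bits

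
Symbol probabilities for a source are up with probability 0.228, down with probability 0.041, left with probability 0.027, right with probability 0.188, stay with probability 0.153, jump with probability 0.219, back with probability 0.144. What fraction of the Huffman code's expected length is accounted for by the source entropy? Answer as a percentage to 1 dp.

Entropy H = −Σ p log₂ p ≈ 2.5661 bits.
Huffman merges: 27/1000+41/1000→17/250; 17/250+18/125→53/250; 153/1000+47/250→341/1000; 53/250+219/1000→431/1000; 57/250+341/1000→569/1000; 431/1000+569/1000→1. L = 2621/1000 ≈ 2.6210.
Efficiency = H/L = 2.5661/2.6210 = 97.9%.

97.9%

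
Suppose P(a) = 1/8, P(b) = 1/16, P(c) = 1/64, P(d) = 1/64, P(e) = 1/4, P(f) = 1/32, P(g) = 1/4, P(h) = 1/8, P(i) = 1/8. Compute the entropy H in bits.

2.71875 bits

Each probability is a power of 1/2, so log₂(1/p) is an integer.
H = Σ p·log₂(1/p) = 1/8·3 + 1/16·4 + 1/64·6 + 1/64·6 + 1/4·2 + 1/32·5 + 1/4·2 + 1/8·3 + 1/8·3 = 2.71875 bits.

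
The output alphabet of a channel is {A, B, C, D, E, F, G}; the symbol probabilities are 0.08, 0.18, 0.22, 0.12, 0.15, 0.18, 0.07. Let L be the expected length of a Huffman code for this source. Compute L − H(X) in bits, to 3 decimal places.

Entropy H = −Σ p log₂ p ≈ 2.7089 bits.
Huffman merges: 7/100+2/25→3/20; 3/25+3/20→27/100; 3/20+9/50→33/100; 9/50+11/50→2/5; 27/100+33/100→3/5; 2/5+3/5→1. L = 11/4 ≈ 2.7500.
L − H = 2.7500 − 2.7089 = 0.041 bits.

0.041 bits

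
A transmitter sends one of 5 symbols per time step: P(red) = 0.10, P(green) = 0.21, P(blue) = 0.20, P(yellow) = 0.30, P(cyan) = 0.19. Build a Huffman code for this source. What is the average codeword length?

2.29 bits/symbol

Repeatedly combine the two least-probable nodes; the expected code length is the sum of the merged weights.
merge 1/10 + 19/100 → 29/100
merge 1/5 + 21/100 → 41/100
merge 29/100 + 3/10 → 59/100
merge 41/100 + 59/100 → 1
L = 29/100 + 41/100 + 59/100 + 1 = 229/100 = 2.29 bits/symbol.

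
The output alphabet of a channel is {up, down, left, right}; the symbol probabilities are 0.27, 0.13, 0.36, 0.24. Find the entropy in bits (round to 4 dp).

1.9174 bits

H = −Σ pᵢ log₂ pᵢ.
−0.27·log₂(0.27) = 0.5100
−0.13·log₂(0.13) = 0.3826
−0.36·log₂(0.36) = 0.5306
−0.24·log₂(0.24) = 0.4941
Sum ≈ 1.9174 → 1.9174 bits.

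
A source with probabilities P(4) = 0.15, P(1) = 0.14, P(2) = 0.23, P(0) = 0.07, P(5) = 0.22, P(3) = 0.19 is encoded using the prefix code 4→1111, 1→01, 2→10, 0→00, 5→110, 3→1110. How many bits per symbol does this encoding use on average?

2.9 bits/symbol

L̄ = Σ pᵢ·ℓᵢ = 0.15·4 + 0.14·2 + 0.23·2 + 0.07·2 + 0.22·3 + 0.19·4 = 2.9 bits/symbol.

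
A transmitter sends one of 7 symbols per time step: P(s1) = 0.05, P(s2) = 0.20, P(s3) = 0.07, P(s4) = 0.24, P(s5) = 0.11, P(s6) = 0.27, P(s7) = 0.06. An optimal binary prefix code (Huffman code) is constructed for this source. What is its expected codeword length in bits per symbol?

Repeatedly combine the two least-probable nodes; the expected code length is the sum of the merged weights.
merge 1/20 + 3/50 → 11/100
merge 7/100 + 11/100 → 9/50
merge 11/100 + 9/50 → 29/100
merge 1/5 + 6/25 → 11/25
merge 27/100 + 29/100 → 14/25
merge 11/25 + 14/25 → 1
L = 11/100 + 9/50 + 29/100 + 11/25 + 14/25 + 1 = 129/50 = 2.58 bits/symbol.

2.58 bits/symbol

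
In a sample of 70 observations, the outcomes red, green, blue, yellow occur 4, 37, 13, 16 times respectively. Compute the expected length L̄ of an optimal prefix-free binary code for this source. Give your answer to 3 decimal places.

Probabilities are the counts divided by 70.
Repeatedly combine the two least-probable nodes; the expected code length is the sum of the merged weights.
merge 2/35 + 13/70 → 17/70
merge 8/35 + 17/70 → 33/70
merge 33/70 + 37/70 → 1
L = 17/70 + 33/70 + 1 = 12/7 ≈ 1.714 bits/symbol.

1.714 bits/symbol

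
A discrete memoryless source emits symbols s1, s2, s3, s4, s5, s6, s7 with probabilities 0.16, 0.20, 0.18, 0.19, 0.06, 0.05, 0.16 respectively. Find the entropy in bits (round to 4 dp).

H = −Σ pᵢ log₂ pᵢ.
−0.16·log₂(0.16) = 0.4230
−0.20·log₂(0.20) = 0.4644
−0.18·log₂(0.18) = 0.4453
−0.19·log₂(0.19) = 0.4552
−0.06·log₂(0.06) = 0.2435
−0.05·log₂(0.05) = 0.2161
−0.16·log₂(0.16) = 0.4230
Sum ≈ 2.6706 → 2.6706 bits.

2.6706 bits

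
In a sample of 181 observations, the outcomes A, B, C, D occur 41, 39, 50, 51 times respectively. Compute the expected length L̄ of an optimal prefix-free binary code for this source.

Probabilities are the counts divided by 181.
Repeatedly combine the two least-probable nodes; the expected code length is the sum of the merged weights.
merge 39/181 + 41/181 → 80/181
merge 50/181 + 51/181 → 101/181
merge 80/181 + 101/181 → 1
L = 80/181 + 101/181 + 1 = 2 bits/symbol.

2 bits/symbol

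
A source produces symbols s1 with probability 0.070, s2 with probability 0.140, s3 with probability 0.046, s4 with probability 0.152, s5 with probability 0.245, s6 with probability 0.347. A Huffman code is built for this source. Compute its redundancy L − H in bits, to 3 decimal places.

0.062 bits

Entropy H = −Σ p log₂ p ≈ 2.3101 bits.
Huffman merges: 23/500+7/100→29/250; 29/250+7/50→32/125; 19/125+49/200→397/1000; 32/125+347/1000→603/1000; 397/1000+603/1000→1. L = 593/250 ≈ 2.3720.
L − H = 2.3720 − 2.3101 = 0.062 bits.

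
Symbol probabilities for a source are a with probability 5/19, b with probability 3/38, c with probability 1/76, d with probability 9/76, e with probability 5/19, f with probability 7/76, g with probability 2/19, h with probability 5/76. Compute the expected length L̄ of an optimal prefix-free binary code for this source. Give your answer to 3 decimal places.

2.711 bits/symbol

Repeatedly combine the two least-probable nodes; the expected code length is the sum of the merged weights.
merge 1/76 + 5/76 → 3/38
merge 3/38 + 3/38 → 3/19
merge 7/76 + 2/19 → 15/76
merge 9/76 + 3/19 → 21/76
merge 15/76 + 5/19 → 35/76
merge 5/19 + 21/76 → 41/76
merge 35/76 + 41/76 → 1
L = 3/38 + 3/19 + 15/76 + 21/76 + 35/76 + 41/76 + 1 = 103/38 ≈ 2.711 bits/symbol.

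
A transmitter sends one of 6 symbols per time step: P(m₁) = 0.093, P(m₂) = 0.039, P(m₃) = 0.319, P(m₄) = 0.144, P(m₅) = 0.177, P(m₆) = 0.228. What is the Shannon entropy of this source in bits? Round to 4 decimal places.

2.3581 bits

H = −Σ pᵢ log₂ pᵢ.
−0.093·log₂(0.093) = 0.3187
−0.039·log₂(0.039) = 0.1825
−0.319·log₂(0.319) = 0.5258
−0.144·log₂(0.144) = 0.4026
−0.177·log₂(0.177) = 0.4422
−0.228·log₂(0.228) = 0.4863
Sum ≈ 2.3581 → 2.3581 bits.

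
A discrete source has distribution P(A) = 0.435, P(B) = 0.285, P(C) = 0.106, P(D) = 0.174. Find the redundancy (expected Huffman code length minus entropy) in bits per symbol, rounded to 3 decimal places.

Entropy H = −Σ p log₂ p ≈ 1.8207 bits.
Huffman merges: 53/500+87/500→7/25; 7/25+57/200→113/200; 87/200+113/200→1. L = 369/200 ≈ 1.8450.
L − H = 1.8450 − 1.8207 = 0.024 bits.

0.024 bits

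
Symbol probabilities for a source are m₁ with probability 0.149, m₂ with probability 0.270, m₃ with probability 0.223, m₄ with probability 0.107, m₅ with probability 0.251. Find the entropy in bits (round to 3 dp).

2.248 bits

H = −Σ pᵢ log₂ pᵢ.
−0.149·log₂(0.149) = 0.4092
−0.270·log₂(0.270) = 0.5100
−0.223·log₂(0.223) = 0.4828
−0.107·log₂(0.107) = 0.3450
−0.251·log₂(0.251) = 0.5006
Sum ≈ 2.2476 → 2.248 bits.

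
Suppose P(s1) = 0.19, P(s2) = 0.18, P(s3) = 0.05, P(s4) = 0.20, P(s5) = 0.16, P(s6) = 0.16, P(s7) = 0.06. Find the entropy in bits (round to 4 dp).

H = −Σ pᵢ log₂ pᵢ.
−0.19·log₂(0.19) = 0.4552
−0.18·log₂(0.18) = 0.4453
−0.05·log₂(0.05) = 0.2161
−0.20·log₂(0.20) = 0.4644
−0.16·log₂(0.16) = 0.4230
−0.16·log₂(0.16) = 0.4230
−0.06·log₂(0.06) = 0.2435
Sum ≈ 2.6706 → 2.6706 bits.

2.6706 bits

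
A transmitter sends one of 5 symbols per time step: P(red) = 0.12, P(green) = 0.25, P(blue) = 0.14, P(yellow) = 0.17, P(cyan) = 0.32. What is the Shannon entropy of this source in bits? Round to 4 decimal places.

2.2248 bits

H = −Σ pᵢ log₂ pᵢ.
−0.12·log₂(0.12) = 0.3671
−0.25·log₂(0.25) = 0.5000
−0.14·log₂(0.14) = 0.3971
−0.17·log₂(0.17) = 0.4346
−0.32·log₂(0.32) = 0.5260
Sum ≈ 2.2248 → 2.2248 bits.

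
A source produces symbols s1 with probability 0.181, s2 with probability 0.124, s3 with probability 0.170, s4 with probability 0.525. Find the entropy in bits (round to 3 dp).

H = −Σ pᵢ log₂ pᵢ.
−0.181·log₂(0.181) = 0.4463
−0.124·log₂(0.124) = 0.3734
−0.170·log₂(0.170) = 0.4346
−0.525·log₂(0.525) = 0.4880
Sum ≈ 1.7424 → 1.742 bits.

1.742 bits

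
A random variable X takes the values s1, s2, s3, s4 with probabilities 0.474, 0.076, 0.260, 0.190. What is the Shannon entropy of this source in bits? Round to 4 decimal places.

1.7536 bits

H = −Σ pᵢ log₂ pᵢ.
−0.474·log₂(0.474) = 0.5105
−0.076·log₂(0.076) = 0.2826
−0.260·log₂(0.260) = 0.5053
−0.190·log₂(0.190) = 0.4552
Sum ≈ 1.7536 → 1.7536 bits.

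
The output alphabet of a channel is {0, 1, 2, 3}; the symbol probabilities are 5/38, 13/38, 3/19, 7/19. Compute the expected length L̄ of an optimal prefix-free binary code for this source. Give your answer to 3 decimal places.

1.921 bits/symbol

Repeatedly combine the two least-probable nodes; the expected code length is the sum of the merged weights.
merge 5/38 + 3/19 → 11/38
merge 11/38 + 13/38 → 12/19
merge 7/19 + 12/19 → 1
L = 11/38 + 12/19 + 1 = 73/38 ≈ 1.921 bits/symbol.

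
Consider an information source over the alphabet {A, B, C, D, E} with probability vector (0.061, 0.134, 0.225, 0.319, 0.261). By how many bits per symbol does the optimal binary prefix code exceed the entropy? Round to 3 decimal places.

Entropy H = −Σ p log₂ p ≈ 2.1505 bits.
Huffman merges: 61/1000+67/500→39/200; 39/200+9/40→21/50; 261/1000+319/1000→29/50; 21/50+29/50→1. L = 439/200 ≈ 2.1950.
L − H = 2.1950 − 2.1505 = 0.044 bits.

0.044 bits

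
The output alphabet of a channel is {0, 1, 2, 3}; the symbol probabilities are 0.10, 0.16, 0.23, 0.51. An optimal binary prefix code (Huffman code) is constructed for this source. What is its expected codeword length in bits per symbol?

1.75 bits/symbol

Repeatedly combine the two least-probable nodes; the expected code length is the sum of the merged weights.
merge 1/10 + 4/25 → 13/50
merge 23/100 + 13/50 → 49/100
merge 49/100 + 51/100 → 1
L = 13/50 + 49/100 + 1 = 7/4 = 1.75 bits/symbol.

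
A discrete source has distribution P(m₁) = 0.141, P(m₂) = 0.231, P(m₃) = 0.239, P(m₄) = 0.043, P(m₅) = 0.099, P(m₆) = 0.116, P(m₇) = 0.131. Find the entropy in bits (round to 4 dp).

H = −Σ pᵢ log₂ pᵢ.
−0.141·log₂(0.141) = 0.3985
−0.231·log₂(0.231) = 0.4883
−0.239·log₂(0.239) = 0.4935
−0.043·log₂(0.043) = 0.1952
−0.099·log₂(0.099) = 0.3303
−0.116·log₂(0.116) = 0.3605
−0.131·log₂(0.131) = 0.3841
Sum ≈ 2.6505 → 2.6505 bits.

2.6505 bits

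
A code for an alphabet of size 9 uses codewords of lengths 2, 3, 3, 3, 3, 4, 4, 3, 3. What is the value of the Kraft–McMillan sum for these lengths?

1.125

With common denominator 2^4 = 16: Σ 2^(−ℓᵢ) = 4/16 + 2/16 + 2/16 + 2/16 + 2/16 + 1/16 + 1/16 + 2/16 + 2/16 = 18/16 = 1.125.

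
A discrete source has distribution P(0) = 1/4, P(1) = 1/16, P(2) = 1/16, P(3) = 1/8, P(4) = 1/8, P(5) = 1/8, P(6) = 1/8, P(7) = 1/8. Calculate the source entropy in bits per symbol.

Each probability is a power of 1/2, so log₂(1/p) is an integer.
H = Σ p·log₂(1/p) = 1/4·2 + 1/16·4 + 1/16·4 + 1/8·3 + 1/8·3 + 1/8·3 + 1/8·3 + 1/8·3 = 2.875 bits.

2.875 bits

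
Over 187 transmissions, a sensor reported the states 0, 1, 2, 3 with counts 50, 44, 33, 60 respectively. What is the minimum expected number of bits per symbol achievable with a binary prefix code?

2 bits/symbol

Probabilities are the counts divided by 187.
Repeatedly combine the two least-probable nodes; the expected code length is the sum of the merged weights.
merge 3/17 + 4/17 → 7/17
merge 50/187 + 60/187 → 10/17
merge 7/17 + 10/17 → 1
L = 7/17 + 10/17 + 1 = 2 bits/symbol.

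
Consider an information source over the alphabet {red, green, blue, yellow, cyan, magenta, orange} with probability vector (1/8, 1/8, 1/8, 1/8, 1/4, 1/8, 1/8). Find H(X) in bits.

Each probability is a power of 1/2, so log₂(1/p) is an integer.
H = Σ p·log₂(1/p) = 1/8·3 + 1/8·3 + 1/8·3 + 1/8·3 + 1/4·2 + 1/8·3 + 1/8·3 = 2.75 bits.

2.75 bits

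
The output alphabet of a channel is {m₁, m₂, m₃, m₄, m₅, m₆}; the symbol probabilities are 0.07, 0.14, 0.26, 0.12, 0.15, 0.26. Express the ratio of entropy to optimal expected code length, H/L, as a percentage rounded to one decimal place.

98.9%

Entropy H = −Σ p log₂ p ≈ 2.4539 bits.
Huffman merges: 7/100+3/25→19/100; 7/50+3/20→29/100; 19/100+13/50→9/20; 13/50+29/100→11/20; 9/20+11/20→1. L = 62/25 ≈ 2.4800.
Efficiency = H/L = 2.4539/2.4800 = 98.9%.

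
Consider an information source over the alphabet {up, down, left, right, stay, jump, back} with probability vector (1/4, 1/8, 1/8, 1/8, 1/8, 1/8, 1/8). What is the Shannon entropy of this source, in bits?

2.75 bits

Each probability is a power of 1/2, so log₂(1/p) is an integer.
H = Σ p·log₂(1/p) = 1/4·2 + 1/8·3 + 1/8·3 + 1/8·3 + 1/8·3 + 1/8·3 + 1/8·3 = 2.75 bits.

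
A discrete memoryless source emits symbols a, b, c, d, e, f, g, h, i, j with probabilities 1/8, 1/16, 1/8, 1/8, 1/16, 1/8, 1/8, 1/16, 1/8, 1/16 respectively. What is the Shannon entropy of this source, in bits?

Each probability is a power of 1/2, so log₂(1/p) is an integer.
H = Σ p·log₂(1/p) = 1/8·3 + 1/16·4 + 1/8·3 + 1/8·3 + 1/16·4 + 1/8·3 + 1/8·3 + 1/16·4 + 1/8·3 + 1/16·4 = 3.25 bits.

3.25 bits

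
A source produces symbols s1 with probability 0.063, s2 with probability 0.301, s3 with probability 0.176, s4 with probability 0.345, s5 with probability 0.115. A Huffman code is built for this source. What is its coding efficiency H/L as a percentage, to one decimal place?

Entropy H = −Σ p log₂ p ≈ 2.1023 bits.
Huffman merges: 63/1000+23/200→89/500; 22/125+89/500→177/500; 301/1000+69/200→323/500; 177/500+323/500→1. L = 1089/500 ≈ 2.1780.
Efficiency = H/L = 2.1023/2.1780 = 96.5%.

96.5%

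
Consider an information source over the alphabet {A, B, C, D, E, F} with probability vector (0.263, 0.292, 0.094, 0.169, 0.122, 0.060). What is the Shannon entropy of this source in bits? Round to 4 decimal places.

2.3933 bits

H = −Σ pᵢ log₂ pᵢ.
−0.263·log₂(0.263) = 0.5068
−0.292·log₂(0.292) = 0.5186
−0.094·log₂(0.094) = 0.3207
−0.169·log₂(0.169) = 0.4335
−0.122·log₂(0.122) = 0.3703
−0.060·log₂(0.060) = 0.2435
Sum ≈ 2.3933 → 2.3933 bits.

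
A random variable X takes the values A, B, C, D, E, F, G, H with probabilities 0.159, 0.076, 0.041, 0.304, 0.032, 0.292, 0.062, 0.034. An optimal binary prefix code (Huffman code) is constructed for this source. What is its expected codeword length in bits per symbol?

2.556 bits/symbol

Repeatedly combine the two least-probable nodes; the expected code length is the sum of the merged weights.
merge 4/125 + 17/500 → 33/500
merge 41/1000 + 31/500 → 103/1000
merge 33/500 + 19/250 → 71/500
merge 103/1000 + 71/500 → 49/200
merge 159/1000 + 49/200 → 101/250
merge 73/250 + 38/125 → 149/250
merge 101/250 + 149/250 → 1
L = 33/500 + 103/1000 + 71/500 + 49/200 + 101/250 + 149/250 + 1 = 639/250 = 2.556 bits/symbol.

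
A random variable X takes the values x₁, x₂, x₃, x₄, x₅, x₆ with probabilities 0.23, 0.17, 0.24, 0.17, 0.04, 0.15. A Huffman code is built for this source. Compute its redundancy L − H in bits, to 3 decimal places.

0.083 bits

Entropy H = −Σ p log₂ p ≈ 2.4473 bits.
Huffman merges: 1/25+3/20→19/100; 17/100+17/100→17/50; 19/100+23/100→21/50; 6/25+17/50→29/50; 21/50+29/50→1. L = 253/100 ≈ 2.5300.
L − H = 2.5300 − 2.4473 = 0.083 bits.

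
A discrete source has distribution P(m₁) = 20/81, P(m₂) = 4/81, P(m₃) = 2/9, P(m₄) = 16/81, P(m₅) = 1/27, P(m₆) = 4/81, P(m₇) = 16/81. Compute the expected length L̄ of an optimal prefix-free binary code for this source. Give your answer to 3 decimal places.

Repeatedly combine the two least-probable nodes; the expected code length is the sum of the merged weights.
merge 1/27 + 4/81 → 7/81
merge 4/81 + 7/81 → 11/81
merge 11/81 + 16/81 → 1/3
merge 16/81 + 2/9 → 34/81
merge 20/81 + 1/3 → 47/81
merge 34/81 + 47/81 → 1
L = 7/81 + 11/81 + 1/3 + 34/81 + 47/81 + 1 = 23/9 ≈ 2.556 bits/symbol.

2.556 bits/symbol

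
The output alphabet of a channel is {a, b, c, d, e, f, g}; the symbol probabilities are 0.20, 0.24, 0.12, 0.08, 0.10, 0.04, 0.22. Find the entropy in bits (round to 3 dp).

H = −Σ pᵢ log₂ pᵢ.
−0.20·log₂(0.20) = 0.4644
−0.24·log₂(0.24) = 0.4941
−0.12·log₂(0.12) = 0.3671
−0.08·log₂(0.08) = 0.2915
−0.10·log₂(0.10) = 0.3322
−0.04·log₂(0.04) = 0.1858
−0.22·log₂(0.22) = 0.4806
Sum ≈ 2.6156 → 2.616 bits.

2.616 bits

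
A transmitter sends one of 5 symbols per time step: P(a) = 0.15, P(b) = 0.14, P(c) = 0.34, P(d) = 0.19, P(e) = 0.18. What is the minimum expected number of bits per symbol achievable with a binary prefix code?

Repeatedly combine the two least-probable nodes; the expected code length is the sum of the merged weights.
merge 7/50 + 3/20 → 29/100
merge 9/50 + 19/100 → 37/100
merge 29/100 + 17/50 → 63/100
merge 37/100 + 63/100 → 1
L = 29/100 + 37/100 + 63/100 + 1 = 229/100 = 2.29 bits/symbol.

2.29 bits/symbol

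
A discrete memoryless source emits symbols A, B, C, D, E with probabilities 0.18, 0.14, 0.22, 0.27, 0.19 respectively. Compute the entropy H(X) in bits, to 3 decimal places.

H = −Σ pᵢ log₂ pᵢ.
−0.18·log₂(0.18) = 0.4453
−0.14·log₂(0.14) = 0.3971
−0.22·log₂(0.22) = 0.4806
−0.27·log₂(0.27) = 0.5100
−0.19·log₂(0.19) = 0.4552
Sum ≈ 2.2882 → 2.288 bits.

2.288 bits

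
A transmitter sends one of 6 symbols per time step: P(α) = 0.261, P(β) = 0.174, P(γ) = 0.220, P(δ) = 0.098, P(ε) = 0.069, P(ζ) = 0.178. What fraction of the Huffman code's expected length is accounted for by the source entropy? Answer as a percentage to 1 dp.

98.2%

Entropy H = −Σ p log₂ p ≈ 2.4631 bits.
Huffman merges: 69/1000+49/500→167/1000; 167/1000+87/500→341/1000; 89/500+11/50→199/500; 261/1000+341/1000→301/500; 199/500+301/500→1. L = 627/250 ≈ 2.5080.
Efficiency = H/L = 2.4631/2.5080 = 98.2%.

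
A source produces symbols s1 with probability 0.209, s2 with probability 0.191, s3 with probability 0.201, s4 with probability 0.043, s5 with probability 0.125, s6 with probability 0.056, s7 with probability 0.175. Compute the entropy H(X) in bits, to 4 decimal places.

2.6366 bits

H = −Σ pᵢ log₂ pᵢ.
−0.209·log₂(0.209) = 0.4720
−0.191·log₂(0.191) = 0.4562
−0.201·log₂(0.201) = 0.4653
−0.043·log₂(0.043) = 0.1952
−0.125·log₂(0.125) = 0.3750
−0.056·log₂(0.056) = 0.2329
−0.175·log₂(0.175) = 0.4401
Sum ≈ 2.6366 → 2.6366 bits.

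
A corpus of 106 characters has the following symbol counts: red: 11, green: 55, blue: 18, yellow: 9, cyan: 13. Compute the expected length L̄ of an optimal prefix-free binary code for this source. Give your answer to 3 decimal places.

Probabilities are the counts divided by 106.
Repeatedly combine the two least-probable nodes; the expected code length is the sum of the merged weights.
merge 9/106 + 11/106 → 10/53
merge 13/106 + 9/53 → 31/106
merge 10/53 + 31/106 → 51/106
merge 51/106 + 55/106 → 1
L = 10/53 + 31/106 + 51/106 + 1 = 104/53 ≈ 1.962 bits/symbol.

1.962 bits/symbol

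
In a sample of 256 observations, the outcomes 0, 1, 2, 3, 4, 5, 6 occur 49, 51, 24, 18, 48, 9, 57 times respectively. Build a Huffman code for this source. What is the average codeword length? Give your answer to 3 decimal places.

2.684 bits/symbol

Probabilities are the counts divided by 256.
Repeatedly combine the two least-probable nodes; the expected code length is the sum of the merged weights.
merge 9/256 + 9/128 → 27/256
merge 3/32 + 27/256 → 51/256
merge 3/16 + 49/256 → 97/256
merge 51/256 + 51/256 → 51/128
merge 57/256 + 97/256 → 77/128
merge 51/128 + 77/128 → 1
L = 27/256 + 51/256 + 97/256 + 51/128 + 77/128 + 1 = 687/256 ≈ 2.684 bits/symbol.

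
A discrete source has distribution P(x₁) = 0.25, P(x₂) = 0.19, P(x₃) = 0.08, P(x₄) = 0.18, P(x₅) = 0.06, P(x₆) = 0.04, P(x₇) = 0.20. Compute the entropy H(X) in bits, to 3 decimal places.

2.586 bits

H = −Σ pᵢ log₂ pᵢ.
−0.25·log₂(0.25) = 0.5000
−0.19·log₂(0.19) = 0.4552
−0.08·log₂(0.08) = 0.2915
−0.18·log₂(0.18) = 0.4453
−0.06·log₂(0.06) = 0.2435
−0.04·log₂(0.04) = 0.1858
−0.20·log₂(0.20) = 0.4644
Sum ≈ 2.5857 → 2.586 bits.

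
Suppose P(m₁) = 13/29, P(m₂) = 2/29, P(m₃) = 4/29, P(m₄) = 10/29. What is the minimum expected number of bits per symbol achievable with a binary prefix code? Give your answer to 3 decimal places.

Repeatedly combine the two least-probable nodes; the expected code length is the sum of the merged weights.
merge 2/29 + 4/29 → 6/29
merge 6/29 + 10/29 → 16/29
merge 13/29 + 16/29 → 1
L = 6/29 + 16/29 + 1 = 51/29 ≈ 1.759 bits/symbol.

1.759 bits/symbol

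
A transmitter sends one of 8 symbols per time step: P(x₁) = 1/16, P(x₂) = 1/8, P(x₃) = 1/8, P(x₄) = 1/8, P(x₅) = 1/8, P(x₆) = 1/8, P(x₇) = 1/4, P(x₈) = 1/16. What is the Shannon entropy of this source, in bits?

Each probability is a power of 1/2, so log₂(1/p) is an integer.
H = Σ p·log₂(1/p) = 1/16·4 + 1/8·3 + 1/8·3 + 1/8·3 + 1/8·3 + 1/8·3 + 1/4·2 + 1/16·4 = 2.875 bits.

2.875 bits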